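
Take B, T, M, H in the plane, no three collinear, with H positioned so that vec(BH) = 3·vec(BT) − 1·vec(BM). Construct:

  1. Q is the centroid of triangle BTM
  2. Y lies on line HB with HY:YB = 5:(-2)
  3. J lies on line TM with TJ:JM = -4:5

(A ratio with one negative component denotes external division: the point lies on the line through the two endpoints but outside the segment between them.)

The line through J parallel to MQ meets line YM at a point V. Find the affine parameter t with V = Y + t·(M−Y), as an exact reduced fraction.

t = 28/13

Assign B = (0, 0), T = (1, 0), M = (0, 1), H = (3, -1) — the answer is frame-independent, so this choice is without loss of generality.
1. Q is the centroid of triangle BTM ⇒ Q = (1/3, 1/3)
2. Y lies on line HB with HY:YB = 5:(-2) ⇒ Y = (-2, 2/3)
3. J lies on line TM with TJ:JM = -4:5 ⇒ J = (5, -4)
through J parallel to MQ: direction (1/3, -2/3); meets YM at V = (30/13, 18/13)
V = Y + t·(M−Y) with t = 28/13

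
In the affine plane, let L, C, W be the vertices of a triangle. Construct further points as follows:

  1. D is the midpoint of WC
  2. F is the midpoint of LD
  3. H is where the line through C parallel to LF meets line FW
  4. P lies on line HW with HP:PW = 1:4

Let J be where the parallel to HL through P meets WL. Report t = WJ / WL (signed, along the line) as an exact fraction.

Set L = (0, 0), C = (1, 0), W = (0, 1); any affine frame gives the same invariant.
1. D is the midpoint of WC ⇒ D = (1/2, 1/2)
2. F is the midpoint of LD ⇒ F = (1/4, 1/4)
3. H is where the line through C parallel to LF meets line FW ⇒ H = (1/2, -1/2)
4. P lies on line HW with HP:PW = 1:4 ⇒ P = (2/5, -1/5)
through P parallel to HL: direction (-1/2, 1/2); meets WL at J = (0, 1/5)
J = W + t·(L−W) with t = 4/5

t = 4/5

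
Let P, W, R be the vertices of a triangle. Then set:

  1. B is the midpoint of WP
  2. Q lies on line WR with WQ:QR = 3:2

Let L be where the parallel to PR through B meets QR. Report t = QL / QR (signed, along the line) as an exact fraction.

t = -1/4

Assign P = (0, 0), W = (1, 0), R = (0, 1) — the answer is frame-independent, so this choice is without loss of generality.
1. B is the midpoint of WP ⇒ B = (1/2, 0)
2. Q lies on line WR with WQ:QR = 3:2 ⇒ Q = (2/5, 3/5)
through B parallel to PR: direction (0, 1); meets QR at L = (1/2, 1/2)
L = Q + t·(R−Q) with t = -1/4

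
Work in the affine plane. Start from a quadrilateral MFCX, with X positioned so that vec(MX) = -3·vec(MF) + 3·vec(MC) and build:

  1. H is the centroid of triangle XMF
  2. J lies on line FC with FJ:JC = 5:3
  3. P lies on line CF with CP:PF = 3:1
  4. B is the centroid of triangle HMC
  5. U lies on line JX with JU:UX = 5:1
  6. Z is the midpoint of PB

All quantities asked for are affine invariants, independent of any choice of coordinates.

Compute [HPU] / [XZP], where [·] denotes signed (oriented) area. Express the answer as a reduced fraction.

Assign M = (0, 0), F = (1, 0), C = (0, 1), X = (-3, 3) — the answer is frame-independent, so this choice is without loss of generality.
1. H is the centroid of triangle XMF ⇒ H = (-2/3, 1)
2. J lies on line FC with FJ:JC = 5:3 ⇒ J = (3/8, 5/8)
3. P lies on line CF with CP:PF = 3:1 ⇒ P = (3/4, 1/4)
4. B is the centroid of triangle HMC ⇒ B = (-2/9, 2/3)
5. U lies on line JX with JU:UX = 5:1 ⇒ U = (-39/16, 125/48)
6. Z is the midpoint of PB ⇒ Z = (19/72, 11/24)
2·[HPU] = 17/18, 2·[XZP] = 5/9
[HPU]:[XZP] = 17/18:5/9 = 17/10

[HPU]:[XZP] = 17/10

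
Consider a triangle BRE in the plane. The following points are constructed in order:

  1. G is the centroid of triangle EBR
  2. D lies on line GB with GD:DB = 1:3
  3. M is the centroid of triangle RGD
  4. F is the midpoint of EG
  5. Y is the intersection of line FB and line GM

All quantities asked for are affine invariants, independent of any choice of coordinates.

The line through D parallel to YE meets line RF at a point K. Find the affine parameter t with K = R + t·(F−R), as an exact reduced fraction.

Assign B = (0, 0), R = (1, 0), E = (0, 1) — the answer is frame-independent, so this choice is without loss of generality.
1. G is the centroid of triangle EBR ⇒ G = (1/3, 1/3)
2. D lies on line GB with GD:DB = 1:3 ⇒ D = (1/4, 1/4)
3. M is the centroid of triangle RGD ⇒ M = (19/36, 7/36)
4. F is the midpoint of EG ⇒ F = (1/6, 2/3)
5. Y is the intersection of line FB and line GM ⇒ Y = (4/33, 16/33)
through D parallel to YE: direction (-4/33, 17/33); meets RF at K = (41/276, 47/69)
K = R + t·(F−R) with t = 47/46

t = 47/46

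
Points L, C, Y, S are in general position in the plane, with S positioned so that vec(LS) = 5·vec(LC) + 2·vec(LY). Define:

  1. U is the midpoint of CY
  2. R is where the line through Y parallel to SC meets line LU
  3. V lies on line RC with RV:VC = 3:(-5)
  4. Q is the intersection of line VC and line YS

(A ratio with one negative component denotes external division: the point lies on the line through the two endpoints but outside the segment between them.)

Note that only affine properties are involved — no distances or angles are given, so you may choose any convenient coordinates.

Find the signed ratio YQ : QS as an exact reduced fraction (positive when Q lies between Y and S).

YQ:QS = 1/2

Set L = (0, 0), C = (1, 0), Y = (0, 1), S = (5, 2); any affine frame gives the same invariant.
1. U is the midpoint of CY ⇒ U = (1/2, 1/2)
2. R is where the line through Y parallel to SC meets line LU ⇒ R = (2, 2)
3. V lies on line RC with RV:VC = 3:(-5) ⇒ V = (7/2, 5)
4. Q is the intersection of line VC and line YS ⇒ Q = (5/3, 4/3)
Q = Y + t·(S−Y) with t = 1/3, so YQ:QS = t:(1−t) = 1/3:2/3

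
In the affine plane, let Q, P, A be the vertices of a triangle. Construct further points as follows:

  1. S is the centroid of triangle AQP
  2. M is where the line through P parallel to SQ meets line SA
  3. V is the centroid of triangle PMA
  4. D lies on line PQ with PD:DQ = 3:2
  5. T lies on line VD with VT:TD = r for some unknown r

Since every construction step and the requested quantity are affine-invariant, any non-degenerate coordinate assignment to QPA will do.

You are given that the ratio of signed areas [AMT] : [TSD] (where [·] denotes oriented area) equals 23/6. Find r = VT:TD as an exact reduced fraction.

Choose coordinates Q = (0, 0), P = (1, 0), A = (0, 1).
1. S is the centroid of triangle AQP ⇒ S = (1/3, 1/3)
2. M is where the line through P parallel to SQ meets line SA ⇒ M = (2/3, -1/3)
3. V is the centroid of triangle PMA ⇒ V = (5/9, 2/9)
4. D lies on line PQ with PD:DQ = 3:2 ⇒ D = (2/5, 0)
5. With VT:TD = r, write λ = r/(r+1) so T = V + λ·(D−V); T is affine-linear in λ
Every point depending on T is an affine combination of T and λ-independent points, so each such coordinate is linear in λ; the λ² term in each signed area is a multiple of (D−V)×(D−V) = 0, so 2·[AMT] and 2·[TSD] are each linear in λ. Evaluating at λ=0 and λ=1:
  2·[AMT] = -16/45·λ + 2/9,   2·[TSD] = -1/15·λ + 1/15
So [AMT]:[TSD] = (-16/45·λ + 2/9) / (-1/15·λ + 1/15). Setting this equal to 23/6:
  -16/45·λ + 2/9 = 23/6·(-1/15·λ + 1/15)  ⇒  λ = -1/3
Then r = λ/(1−λ) = (-1/3)/(4/3) = -1/4. Check: with r = -1/4, T = (82/135, 8/27) and [AMT]:[TSD] = 23/6 as required.

r = -1/4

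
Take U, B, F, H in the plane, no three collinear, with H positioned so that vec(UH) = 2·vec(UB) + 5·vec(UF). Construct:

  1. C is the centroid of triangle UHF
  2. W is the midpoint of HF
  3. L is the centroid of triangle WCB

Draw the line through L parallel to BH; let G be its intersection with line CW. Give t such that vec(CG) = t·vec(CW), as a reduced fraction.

Assign U = (0, 0), B = (1, 0), F = (0, 1), H = (2, 5) — the answer is frame-independent, so this choice is without loss of generality.
1. C is the centroid of triangle UHF ⇒ C = (2/3, 2)
2. W is the midpoint of HF ⇒ W = (1, 3)
3. L is the centroid of triangle WCB ⇒ L = (8/9, 5/3)
through L parallel to BH: direction (1, 5); meets CW at G = (25/18, 25/6)
G = C + t·(W−C) with t = 13/6

t = 13/6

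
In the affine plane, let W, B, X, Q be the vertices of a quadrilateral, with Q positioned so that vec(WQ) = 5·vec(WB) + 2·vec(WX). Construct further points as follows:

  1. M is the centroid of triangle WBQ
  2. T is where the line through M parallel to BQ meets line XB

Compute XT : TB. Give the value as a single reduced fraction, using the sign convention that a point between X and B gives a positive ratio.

XT:TB = 8

Set W = (0, 0), B = (1, 0), X = (0, 1), Q = (5, 2); any affine frame gives the same invariant.
1. M is the centroid of triangle WBQ ⇒ M = (2, 2/3)
2. T is where the line through M parallel to BQ meets line XB ⇒ T = (8/9, 1/9)
T = X + t·(B−X) with t = 8/9, so XT:TB = t:(1−t) = 8/9:1/9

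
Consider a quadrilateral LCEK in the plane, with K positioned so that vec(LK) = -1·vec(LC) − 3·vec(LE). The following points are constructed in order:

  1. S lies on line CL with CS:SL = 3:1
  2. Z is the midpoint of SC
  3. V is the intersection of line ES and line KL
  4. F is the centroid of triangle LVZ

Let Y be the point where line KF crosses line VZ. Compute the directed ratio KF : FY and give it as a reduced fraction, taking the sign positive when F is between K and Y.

Assign L = (0, 0), C = (1, 0), E = (0, 1), K = (-1, -3) — the answer is frame-independent, so this choice is without loss of generality.
1. S lies on line CL with CS:SL = 3:1 ⇒ S = (1/4, 0)
2. Z is the midpoint of SC ⇒ Z = (5/8, 0)
3. V is the intersection of line ES and line KL ⇒ V = (1/7, 3/7)
4. F is the centroid of triangle LVZ ⇒ F = (43/168, 1/7)
line KF meets VZ at Y = (50/161, 45/161)
F = K + t·(Y−K) with t = 23/24, so KF:FY = 23/24:1/24

KF:FY = 23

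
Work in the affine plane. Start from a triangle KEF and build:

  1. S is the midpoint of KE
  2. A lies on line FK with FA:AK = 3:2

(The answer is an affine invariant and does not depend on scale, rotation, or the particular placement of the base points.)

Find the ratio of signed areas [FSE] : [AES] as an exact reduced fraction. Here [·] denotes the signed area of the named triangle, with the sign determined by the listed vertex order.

Set K = (0, 0), E = (1, 0), F = (0, 1); any affine frame gives the same invariant.
1. S is the midpoint of KE ⇒ S = (1/2, 0)
2. A lies on line FK with FA:AK = 3:2 ⇒ A = (0, 2/5)
2·[FSE] = 1/2, 2·[AES] = -1/5
[FSE]:[AES] = 1/2:-1/5 = -5/2

[FSE]:[AES] = -5/2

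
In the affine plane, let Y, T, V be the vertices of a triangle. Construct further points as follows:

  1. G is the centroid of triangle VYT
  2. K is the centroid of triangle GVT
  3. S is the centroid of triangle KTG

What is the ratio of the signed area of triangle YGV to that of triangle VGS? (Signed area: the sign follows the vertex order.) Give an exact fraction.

Set Y = (0, 0), T = (1, 0), V = (0, 1); any affine frame gives the same invariant.
1. G is the centroid of triangle VYT ⇒ G = (1/3, 1/3)
2. K is the centroid of triangle GVT ⇒ K = (4/9, 4/9)
3. S is the centroid of triangle KTG ⇒ S = (16/27, 7/27)
2·[YGV] = 1/3, 2·[VGS] = 4/27
[YGV]:[VGS] = 1/3:4/27 = 9/4

[YGV]:[VGS] = 9/4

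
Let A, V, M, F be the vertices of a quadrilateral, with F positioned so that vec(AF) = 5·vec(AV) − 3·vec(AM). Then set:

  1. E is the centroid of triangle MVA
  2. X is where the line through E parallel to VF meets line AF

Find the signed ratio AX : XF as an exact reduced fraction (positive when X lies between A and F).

AX:XF = 7/2

Set A = (0, 0), V = (1, 0), M = (0, 1), F = (5, -3); any affine frame gives the same invariant.
1. E is the centroid of triangle MVA ⇒ E = (1/3, 1/3)
2. X is where the line through E parallel to VF meets line AF ⇒ X = (35/9, -7/3)
X = A + t·(F−A) with t = 7/9, so AX:XF = t:(1−t) = 7/9:2/9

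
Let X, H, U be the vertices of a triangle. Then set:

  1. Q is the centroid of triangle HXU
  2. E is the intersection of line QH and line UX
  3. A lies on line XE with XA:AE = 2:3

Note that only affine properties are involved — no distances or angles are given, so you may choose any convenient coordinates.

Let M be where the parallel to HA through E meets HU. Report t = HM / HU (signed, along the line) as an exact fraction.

Assign X = (0, 0), H = (1, 0), U = (0, 1) — the answer is frame-independent, so this choice is without loss of generality.
1. Q is the centroid of triangle HXU ⇒ Q = (1/3, 1/3)
2. E is the intersection of line QH and line UX ⇒ E = (0, 1/2)
3. A lies on line XE with XA:AE = 2:3 ⇒ A = (0, 1/5)
through E parallel to HA: direction (-1, 1/5); meets HU at M = (5/8, 3/8)
M = H + t·(U−H) with t = 3/8

t = 3/8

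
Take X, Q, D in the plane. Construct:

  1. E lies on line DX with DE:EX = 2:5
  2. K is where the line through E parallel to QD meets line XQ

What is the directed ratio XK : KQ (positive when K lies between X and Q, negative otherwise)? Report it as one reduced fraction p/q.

XK:KQ = 5/2

Set X = (0, 0), Q = (1, 0), D = (0, 1); any affine frame gives the same invariant.
1. E lies on line DX with DE:EX = 2:5 ⇒ E = (0, 5/7)
2. K is where the line through E parallel to QD meets line XQ ⇒ K = (5/7, 0)
K = X + t·(Q−X) with t = 5/7, so XK:KQ = t:(1−t) = 5/7:2/7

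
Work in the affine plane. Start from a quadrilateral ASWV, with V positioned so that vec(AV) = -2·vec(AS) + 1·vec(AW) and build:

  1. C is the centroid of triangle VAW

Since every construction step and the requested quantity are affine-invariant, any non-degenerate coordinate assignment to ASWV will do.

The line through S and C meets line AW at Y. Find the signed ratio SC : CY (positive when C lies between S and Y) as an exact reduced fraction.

Set A = (0, 0), S = (1, 0), W = (0, 1), V = (-2, 1); any affine frame gives the same invariant.
1. C is the centroid of triangle VAW ⇒ C = (-2/3, 2/3)
line SC meets AW at Y = (0, 2/5)
C = S + t·(Y−S) with t = 5/3, so SC:CY = 5/3:-2/3

SC:CY = -5/2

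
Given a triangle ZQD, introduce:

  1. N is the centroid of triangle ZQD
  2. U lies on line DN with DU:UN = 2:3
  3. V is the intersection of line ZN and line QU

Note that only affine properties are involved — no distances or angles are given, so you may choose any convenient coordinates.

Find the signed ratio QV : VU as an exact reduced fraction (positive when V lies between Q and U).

Work in coordinates with Z = (0, 0), Q = (1, 0), D = (0, 1).
1. N is the centroid of triangle ZQD ⇒ N = (1/3, 1/3)
2. U lies on line DN with DU:UN = 2:3 ⇒ U = (2/15, 11/15)
3. V is the intersection of line ZN and line QU ⇒ V = (11/24, 11/24)
V = Q + t·(U−Q) with t = 5/8, so QV:VU = t:(1−t) = 5/8:3/8

QV:VU = 5/3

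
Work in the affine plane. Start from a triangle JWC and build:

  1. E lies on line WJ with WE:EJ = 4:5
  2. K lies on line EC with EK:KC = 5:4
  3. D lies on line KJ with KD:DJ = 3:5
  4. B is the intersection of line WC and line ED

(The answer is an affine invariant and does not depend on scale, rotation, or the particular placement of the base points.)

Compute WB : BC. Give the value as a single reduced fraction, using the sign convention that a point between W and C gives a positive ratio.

Assign J = (0, 0), W = (1, 0), C = (0, 1) — the answer is frame-independent, so this choice is without loss of generality.
1. E lies on line WJ with WE:EJ = 4:5 ⇒ E = (5/9, 0)
2. K lies on line EC with EK:KC = 5:4 ⇒ K = (20/81, 5/9)
3. D lies on line KJ with KD:DJ = 3:5 ⇒ D = (25/162, 25/72)
4. B is the intersection of line WC and line ED ⇒ B = (27/7, -20/7)
B = W + t·(C−W) with t = -20/7, so WB:BC = t:(1−t) = -20/7:27/7

WB:BC = -20/27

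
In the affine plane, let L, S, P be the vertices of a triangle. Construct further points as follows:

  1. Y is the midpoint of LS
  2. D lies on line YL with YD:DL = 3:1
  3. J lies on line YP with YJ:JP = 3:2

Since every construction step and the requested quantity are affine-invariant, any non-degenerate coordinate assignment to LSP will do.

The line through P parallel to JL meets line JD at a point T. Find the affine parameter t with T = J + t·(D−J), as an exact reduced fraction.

t = -8/3

Assign L = (0, 0), S = (1, 0), P = (0, 1) — the answer is frame-independent, so this choice is without loss of generality.
1. Y is the midpoint of LS ⇒ Y = (1/2, 0)
2. D lies on line YL with YD:DL = 3:1 ⇒ D = (1/8, 0)
3. J lies on line YP with YJ:JP = 3:2 ⇒ J = (1/5, 3/5)
through P parallel to JL: direction (-1/5, -3/5); meets JD at T = (2/5, 11/5)
T = J + t·(D−J) with t = -8/3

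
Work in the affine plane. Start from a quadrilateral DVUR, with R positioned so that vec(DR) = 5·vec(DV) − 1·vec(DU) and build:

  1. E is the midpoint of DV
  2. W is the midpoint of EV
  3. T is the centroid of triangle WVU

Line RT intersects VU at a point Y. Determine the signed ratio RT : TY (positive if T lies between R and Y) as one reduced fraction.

Choose coordinates D = (0, 0), V = (1, 0), U = (0, 1), R = (5, -1).
1. E is the midpoint of DV ⇒ E = (1/2, 0)
2. W is the midpoint of EV ⇒ W = (3/4, 0)
3. T is the centroid of triangle WVU ⇒ T = (7/12, 1/3)
line RT meets VU at Y = (26/37, 11/37)
T = R + t·(Y−R) with t = 37/36, so RT:TY = 37/36:-1/36

RT:TY = -37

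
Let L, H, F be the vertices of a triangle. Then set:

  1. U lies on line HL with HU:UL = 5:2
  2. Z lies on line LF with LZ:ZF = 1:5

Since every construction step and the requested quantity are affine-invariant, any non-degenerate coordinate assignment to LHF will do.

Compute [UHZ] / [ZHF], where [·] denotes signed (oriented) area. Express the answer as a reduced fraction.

[UHZ]:[ZHF] = 1/7

Set L = (0, 0), H = (1, 0), F = (0, 1); any affine frame gives the same invariant.
1. U lies on line HL with HU:UL = 5:2 ⇒ U = (2/7, 0)
2. Z lies on line LF with LZ:ZF = 1:5 ⇒ Z = (0, 1/6)
2·[UHZ] = 5/42, 2·[ZHF] = 5/6
[UHZ]:[ZHF] = 5/42:5/6 = 1/7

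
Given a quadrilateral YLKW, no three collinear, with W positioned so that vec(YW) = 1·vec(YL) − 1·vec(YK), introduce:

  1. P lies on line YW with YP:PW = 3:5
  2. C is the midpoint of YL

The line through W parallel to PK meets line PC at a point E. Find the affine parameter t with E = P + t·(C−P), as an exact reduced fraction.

Work in coordinates with Y = (0, 0), L = (1, 0), K = (0, 1), W = (1, -1).
1. P lies on line YW with YP:PW = 3:5 ⇒ P = (3/8, -3/8)
2. C is the midpoint of YL ⇒ C = (1/2, 0)
through W parallel to PK: direction (-3/8, 11/8); meets PC at E = (5/8, 3/8)
E = P + t·(C−P) with t = 2

t = 2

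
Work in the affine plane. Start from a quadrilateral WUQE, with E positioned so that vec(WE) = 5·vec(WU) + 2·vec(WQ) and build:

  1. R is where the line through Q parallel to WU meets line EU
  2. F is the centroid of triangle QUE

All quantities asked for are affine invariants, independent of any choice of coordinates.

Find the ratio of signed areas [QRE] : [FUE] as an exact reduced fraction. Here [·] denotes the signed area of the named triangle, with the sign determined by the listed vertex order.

Work in coordinates with W = (0, 0), U = (1, 0), Q = (0, 1), E = (5, 2).
1. R is where the line through Q parallel to WU meets line EU ⇒ R = (3, 1)
2. F is the centroid of triangle QUE ⇒ F = (2, 1)
2·[QRE] = 3, 2·[FUE] = 2
[QRE]:[FUE] = 3:2 = 3/2

[QRE]:[FUE] = 3/2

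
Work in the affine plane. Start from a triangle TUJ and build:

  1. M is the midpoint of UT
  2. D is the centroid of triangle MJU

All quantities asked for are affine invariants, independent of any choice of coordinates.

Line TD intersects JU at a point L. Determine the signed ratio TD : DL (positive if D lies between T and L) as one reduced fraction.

Work in coordinates with T = (0, 0), U = (1, 0), J = (0, 1).
1. M is the midpoint of UT ⇒ M = (1/2, 0)
2. D is the centroid of triangle MJU ⇒ D = (1/2, 1/3)
line TD meets JU at L = (3/5, 2/5)
D = T + t·(L−T) with t = 5/6, so TD:DL = 5/6:1/6

TD:DL = 5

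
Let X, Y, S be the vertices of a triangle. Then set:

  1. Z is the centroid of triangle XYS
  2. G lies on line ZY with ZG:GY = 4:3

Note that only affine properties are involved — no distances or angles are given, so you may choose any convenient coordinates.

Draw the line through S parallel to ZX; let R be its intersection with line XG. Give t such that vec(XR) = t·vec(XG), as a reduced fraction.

Choose coordinates X = (0, 0), Y = (1, 0), S = (0, 1).
1. Z is the centroid of triangle XYS ⇒ Z = (1/3, 1/3)
2. G lies on line ZY with ZG:GY = 4:3 ⇒ G = (5/7, 1/7)
through S parallel to ZX: direction (-1/3, -1/3); meets XG at R = (-5/4, -1/4)
R = X + t·(G−X) with t = -7/4

t = -7/4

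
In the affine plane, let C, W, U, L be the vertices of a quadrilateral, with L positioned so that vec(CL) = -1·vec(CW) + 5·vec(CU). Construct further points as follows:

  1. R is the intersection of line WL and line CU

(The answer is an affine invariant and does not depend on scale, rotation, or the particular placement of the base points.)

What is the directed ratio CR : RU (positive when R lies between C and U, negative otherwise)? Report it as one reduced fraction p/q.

CR:RU = -5/3

Choose coordinates C = (0, 0), W = (1, 0), U = (0, 1), L = (-1, 5).
1. R is the intersection of line WL and line CU ⇒ R = (0, 5/2)
R = C + t·(U−C) with t = 5/2, so CR:RU = t:(1−t) = 5/2:-3/2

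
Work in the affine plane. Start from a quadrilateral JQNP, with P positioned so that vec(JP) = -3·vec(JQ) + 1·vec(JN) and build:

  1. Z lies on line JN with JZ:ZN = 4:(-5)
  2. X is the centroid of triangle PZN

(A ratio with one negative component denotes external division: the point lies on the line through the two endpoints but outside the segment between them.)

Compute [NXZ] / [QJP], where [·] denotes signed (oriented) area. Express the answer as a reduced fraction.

[NXZ]:[QJP] = -5

Choose coordinates J = (0, 0), Q = (1, 0), N = (0, 1), P = (-3, 1).
1. Z lies on line JN with JZ:ZN = 4:(-5) ⇒ Z = (0, -4)
2. X is the centroid of triangle PZN ⇒ X = (-1, -2/3)
2·[NXZ] = 5, 2·[QJP] = -1
[NXZ]:[QJP] = 5:-1 = -5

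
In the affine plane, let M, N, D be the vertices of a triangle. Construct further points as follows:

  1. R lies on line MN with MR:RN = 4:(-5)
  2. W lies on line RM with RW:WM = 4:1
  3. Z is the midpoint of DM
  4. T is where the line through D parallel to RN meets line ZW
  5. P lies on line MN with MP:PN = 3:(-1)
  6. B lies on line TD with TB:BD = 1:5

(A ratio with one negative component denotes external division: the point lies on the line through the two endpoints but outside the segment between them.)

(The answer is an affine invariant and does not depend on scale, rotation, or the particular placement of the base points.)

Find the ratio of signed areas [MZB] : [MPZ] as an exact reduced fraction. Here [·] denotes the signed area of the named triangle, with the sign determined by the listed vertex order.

Work in coordinates with M = (0, 0), N = (1, 0), D = (0, 1).
1. R lies on line MN with MR:RN = 4:(-5) ⇒ R = (-4, 0)
2. W lies on line RM with RW:WM = 4:1 ⇒ W = (-4/5, 0)
3. Z is the midpoint of DM ⇒ Z = (0, 1/2)
4. T is where the line through D parallel to RN meets line ZW ⇒ T = (4/5, 1)
5. P lies on line MN with MP:PN = 3:(-1) ⇒ P = (3/2, 0)
6. B lies on line TD with TB:BD = 1:5 ⇒ B = (2/3, 1)
2·[MZB] = -1/3, 2·[MPZ] = 3/4
[MZB]:[MPZ] = -1/3:3/4 = -4/9

[MZB]:[MPZ] = -4/9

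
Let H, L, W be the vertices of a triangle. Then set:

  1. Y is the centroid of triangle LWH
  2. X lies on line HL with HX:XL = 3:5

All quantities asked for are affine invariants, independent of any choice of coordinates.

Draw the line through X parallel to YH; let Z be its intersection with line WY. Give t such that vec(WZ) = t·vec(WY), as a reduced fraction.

Choose coordinates H = (0, 0), L = (1, 0), W = (0, 1).
1. Y is the centroid of triangle LWH ⇒ Y = (1/3, 1/3)
2. X lies on line HL with HX:XL = 3:5 ⇒ X = (3/8, 0)
through X parallel to YH: direction (-1/3, -1/3); meets WY at Z = (11/24, 1/12)
Z = W + t·(Y−W) with t = 11/8

t = 11/8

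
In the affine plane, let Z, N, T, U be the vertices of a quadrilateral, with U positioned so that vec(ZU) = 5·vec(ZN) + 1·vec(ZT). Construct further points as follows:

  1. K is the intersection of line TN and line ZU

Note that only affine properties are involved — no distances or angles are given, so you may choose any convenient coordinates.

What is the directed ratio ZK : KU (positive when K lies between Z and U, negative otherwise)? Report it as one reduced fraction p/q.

ZK:KU = 1/5

Work in coordinates with Z = (0, 0), N = (1, 0), T = (0, 1), U = (5, 1).
1. K is the intersection of line TN and line ZU ⇒ K = (5/6, 1/6)
K = Z + t·(U−Z) with t = 1/6, so ZK:KU = t:(1−t) = 1/6:5/6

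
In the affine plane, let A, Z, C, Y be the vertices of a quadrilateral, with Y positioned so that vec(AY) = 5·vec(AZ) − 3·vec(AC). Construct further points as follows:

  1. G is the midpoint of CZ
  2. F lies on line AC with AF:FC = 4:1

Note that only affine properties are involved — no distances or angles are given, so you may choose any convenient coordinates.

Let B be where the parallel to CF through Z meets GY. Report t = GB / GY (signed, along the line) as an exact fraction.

t = 1/9

Set A = (0, 0), Z = (1, 0), C = (0, 1), Y = (5, -3); any affine frame gives the same invariant.
1. G is the midpoint of CZ ⇒ G = (1/2, 1/2)
2. F lies on line AC with AF:FC = 4:1 ⇒ F = (0, 4/5)
through Z parallel to CF: direction (0, -1/5); meets GY at B = (1, 1/9)
B = G + t·(Y−G) with t = 1/9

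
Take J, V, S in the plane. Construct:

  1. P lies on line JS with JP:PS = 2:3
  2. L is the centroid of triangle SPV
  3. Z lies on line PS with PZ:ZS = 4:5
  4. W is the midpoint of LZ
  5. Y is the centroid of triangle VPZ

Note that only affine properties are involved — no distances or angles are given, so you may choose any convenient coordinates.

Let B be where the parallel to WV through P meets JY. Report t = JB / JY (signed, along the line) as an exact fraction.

t = 90/131

Set J = (0, 0), V = (1, 0), S = (0, 1); any affine frame gives the same invariant.
1. P lies on line JS with JP:PS = 2:3 ⇒ P = (0, 2/5)
2. L is the centroid of triangle SPV ⇒ L = (1/3, 7/15)
3. Z lies on line PS with PZ:ZS = 4:5 ⇒ Z = (0, 2/3)
4. W is the midpoint of LZ ⇒ W = (1/6, 17/30)
5. Y is the centroid of triangle VPZ ⇒ Y = (1/3, 16/45)
through P parallel to WV: direction (5/6, -17/30); meets JY at B = (30/131, 32/131)
B = J + t·(Y−J) with t = 90/131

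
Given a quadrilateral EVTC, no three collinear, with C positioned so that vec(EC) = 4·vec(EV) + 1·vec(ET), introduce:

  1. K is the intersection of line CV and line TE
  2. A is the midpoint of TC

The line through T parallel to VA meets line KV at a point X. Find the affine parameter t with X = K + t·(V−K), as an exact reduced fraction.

t = -2

Set E = (0, 0), V = (1, 0), T = (0, 1), C = (4, 1); any affine frame gives the same invariant.
1. K is the intersection of line CV and line TE ⇒ K = (0, -1/3)
2. A is the midpoint of TC ⇒ A = (2, 1)
through T parallel to VA: direction (1, 1); meets KV at X = (-2, -1)
X = K + t·(V−K) with t = -2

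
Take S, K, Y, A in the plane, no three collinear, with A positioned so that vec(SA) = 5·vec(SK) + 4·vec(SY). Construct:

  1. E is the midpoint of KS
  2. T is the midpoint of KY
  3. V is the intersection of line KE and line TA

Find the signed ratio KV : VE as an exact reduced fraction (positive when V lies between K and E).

Set S = (0, 0), K = (1, 0), Y = (0, 1), A = (5, 4); any affine frame gives the same invariant.
1. E is the midpoint of KS ⇒ E = (1/2, 0)
2. T is the midpoint of KY ⇒ T = (1/2, 1/2)
3. V is the intersection of line KE and line TA ⇒ V = (-1/7, 0)
V = K + t·(E−K) with t = 16/7, so KV:VE = t:(1−t) = 16/7:-9/7

KV:VE = -16/9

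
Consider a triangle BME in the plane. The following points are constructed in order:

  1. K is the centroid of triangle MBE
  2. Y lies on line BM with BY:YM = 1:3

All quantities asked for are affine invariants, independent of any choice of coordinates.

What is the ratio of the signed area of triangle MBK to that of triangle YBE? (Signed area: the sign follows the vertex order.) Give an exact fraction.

[MBK]:[YBE] = 4/3

Assign B = (0, 0), M = (1, 0), E = (0, 1) — the answer is frame-independent, so this choice is without loss of generality.
1. K is the centroid of triangle MBE ⇒ K = (1/3, 1/3)
2. Y lies on line BM with BY:YM = 1:3 ⇒ Y = (1/4, 0)
2·[MBK] = -1/3, 2·[YBE] = -1/4
[MBK]:[YBE] = -1/3:-1/4 = 4/3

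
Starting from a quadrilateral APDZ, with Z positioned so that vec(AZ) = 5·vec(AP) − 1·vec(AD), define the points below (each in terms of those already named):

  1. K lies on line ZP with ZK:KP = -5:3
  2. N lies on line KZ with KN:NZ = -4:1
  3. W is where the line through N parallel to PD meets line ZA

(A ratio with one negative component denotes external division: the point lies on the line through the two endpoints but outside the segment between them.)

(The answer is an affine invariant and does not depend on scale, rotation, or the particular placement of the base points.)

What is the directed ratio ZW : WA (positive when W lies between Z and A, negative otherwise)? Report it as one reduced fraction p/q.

ZW:WA = -5/13

Choose coordinates A = (0, 0), P = (1, 0), D = (0, 1), Z = (5, -1).
1. K lies on line ZP with ZK:KP = -5:3 ⇒ K = (-5, 3/2)
2. N lies on line KZ with KN:NZ = -4:1 ⇒ N = (25/3, -11/6)
3. W is where the line through N parallel to PD meets line ZA ⇒ W = (65/8, -13/8)
W = Z + t·(A−Z) with t = -5/8, so ZW:WA = t:(1−t) = -5/8:13/8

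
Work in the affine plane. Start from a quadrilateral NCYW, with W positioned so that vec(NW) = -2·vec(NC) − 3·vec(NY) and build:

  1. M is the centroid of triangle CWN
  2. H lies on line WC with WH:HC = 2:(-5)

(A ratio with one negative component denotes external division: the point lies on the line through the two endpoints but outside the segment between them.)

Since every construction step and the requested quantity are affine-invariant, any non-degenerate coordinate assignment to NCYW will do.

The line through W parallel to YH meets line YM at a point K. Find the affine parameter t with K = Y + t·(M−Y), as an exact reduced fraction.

Work in coordinates with N = (0, 0), C = (1, 0), Y = (0, 1), W = (-2, -3).
1. M is the centroid of triangle CWN ⇒ M = (-1/3, -1)
2. H lies on line WC with WH:HC = 2:(-5) ⇒ H = (-4, -5)
through W parallel to YH: direction (-4, -6); meets YM at K = (-2/9, -1/3)
K = Y + t·(M−Y) with t = 2/3

t = 2/3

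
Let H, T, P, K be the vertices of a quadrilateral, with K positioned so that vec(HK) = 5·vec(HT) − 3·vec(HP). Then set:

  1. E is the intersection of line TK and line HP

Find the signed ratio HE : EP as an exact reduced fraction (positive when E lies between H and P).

HE:EP = 3

Work in coordinates with H = (0, 0), T = (1, 0), P = (0, 1), K = (5, -3).
1. E is the intersection of line TK and line HP ⇒ E = (0, 3/4)
E = H + t·(P−H) with t = 3/4, so HE:EP = t:(1−t) = 3/4:1/4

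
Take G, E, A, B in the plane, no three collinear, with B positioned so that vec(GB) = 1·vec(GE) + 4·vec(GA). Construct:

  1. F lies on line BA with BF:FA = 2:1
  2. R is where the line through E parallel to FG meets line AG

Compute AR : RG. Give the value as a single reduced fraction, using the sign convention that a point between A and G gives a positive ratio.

AR:RG = -7/6

Choose coordinates G = (0, 0), E = (1, 0), A = (0, 1), B = (1, 4).
1. F lies on line BA with BF:FA = 2:1 ⇒ F = (1/3, 2)
2. R is where the line through E parallel to FG meets line AG ⇒ R = (0, -6)
R = A + t·(G−A) with t = 7, so AR:RG = t:(1−t) = 7:-6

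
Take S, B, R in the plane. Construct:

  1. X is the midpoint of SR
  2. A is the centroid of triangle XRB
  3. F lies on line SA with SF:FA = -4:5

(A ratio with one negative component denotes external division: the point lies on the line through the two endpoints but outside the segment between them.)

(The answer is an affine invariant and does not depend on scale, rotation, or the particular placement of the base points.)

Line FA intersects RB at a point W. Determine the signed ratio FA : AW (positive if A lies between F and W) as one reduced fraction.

FA:AW = 25

Work in coordinates with S = (0, 0), B = (1, 0), R = (0, 1).
1. X is the midpoint of SR ⇒ X = (0, 1/2)
2. A is the centroid of triangle XRB ⇒ A = (1/3, 1/2)
3. F lies on line SA with SF:FA = -4:5 ⇒ F = (-4/3, -2)
line FA meets RB at W = (2/5, 3/5)
A = F + t·(W−F) with t = 25/26, so FA:AW = 25/26:1/26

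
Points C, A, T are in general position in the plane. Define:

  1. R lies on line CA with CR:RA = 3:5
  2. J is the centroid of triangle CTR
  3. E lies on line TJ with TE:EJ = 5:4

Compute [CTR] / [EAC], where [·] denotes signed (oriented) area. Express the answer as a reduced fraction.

Set C = (0, 0), A = (1, 0), T = (0, 1); any affine frame gives the same invariant.
1. R lies on line CA with CR:RA = 3:5 ⇒ R = (3/8, 0)
2. J is the centroid of triangle CTR ⇒ J = (1/8, 1/3)
3. E lies on line TJ with TE:EJ = 5:4 ⇒ E = (5/72, 17/27)
2·[CTR] = -3/8, 2·[EAC] = -17/27
[CTR]:[EAC] = -3/8:-17/27 = 81/136

[CTR]:[EAC] = 81/136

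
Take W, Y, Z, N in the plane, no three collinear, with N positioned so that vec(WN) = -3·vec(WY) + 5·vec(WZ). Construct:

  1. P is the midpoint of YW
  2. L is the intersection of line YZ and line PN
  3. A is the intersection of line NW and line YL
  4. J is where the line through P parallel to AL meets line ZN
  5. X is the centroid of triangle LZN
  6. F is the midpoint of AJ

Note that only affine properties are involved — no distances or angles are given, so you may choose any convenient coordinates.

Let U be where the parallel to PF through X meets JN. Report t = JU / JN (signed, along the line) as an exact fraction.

t = 19/27

Assign W = (0, 0), Y = (1, 0), Z = (0, 1), N = (-3, 5) — the answer is frame-independent, so this choice is without loss of generality.
1. P is the midpoint of YW ⇒ P = (1/2, 0)
2. L is the intersection of line YZ and line PN ⇒ L = (-2/3, 5/3)
3. A is the intersection of line NW and line YL ⇒ A = (-3/2, 5/2)
4. J is where the line through P parallel to AL meets line ZN ⇒ J = (3/2, -1)
5. X is the centroid of triangle LZN ⇒ X = (-11/9, 23/9)
6. F is the midpoint of AJ ⇒ F = (0, 3/4)
through X parallel to PF: direction (-1/2, 3/4); meets JN at U = (-5/3, 29/9)
U = J + t·(N−J) with t = 19/27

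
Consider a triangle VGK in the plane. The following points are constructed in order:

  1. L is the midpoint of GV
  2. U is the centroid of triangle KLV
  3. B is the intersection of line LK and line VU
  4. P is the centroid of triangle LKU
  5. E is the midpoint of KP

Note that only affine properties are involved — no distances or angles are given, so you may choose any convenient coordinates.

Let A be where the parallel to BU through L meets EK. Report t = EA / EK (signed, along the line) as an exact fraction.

t = -3

Work in coordinates with V = (0, 0), G = (1, 0), K = (0, 1).
1. L is the midpoint of GV ⇒ L = (1/2, 0)
2. U is the centroid of triangle KLV ⇒ U = (1/6, 1/3)
3. B is the intersection of line LK and line VU ⇒ B = (1/4, 1/2)
4. P is the centroid of triangle LKU ⇒ P = (2/9, 4/9)
5. E is the midpoint of KP ⇒ E = (1/9, 13/18)
through L parallel to BU: direction (-1/12, -1/6); meets EK at A = (4/9, -1/9)
A = E + t·(K−E) with t = -3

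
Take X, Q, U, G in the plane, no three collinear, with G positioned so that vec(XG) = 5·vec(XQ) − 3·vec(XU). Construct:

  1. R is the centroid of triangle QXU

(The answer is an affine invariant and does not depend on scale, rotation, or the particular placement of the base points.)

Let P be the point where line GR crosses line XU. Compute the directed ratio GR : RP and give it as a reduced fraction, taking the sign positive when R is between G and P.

Work in coordinates with X = (0, 0), Q = (1, 0), U = (0, 1), G = (5, -3).
1. R is the centroid of triangle QXU ⇒ R = (1/3, 1/3)
line GR meets XU at P = (0, 4/7)
R = G + t·(P−G) with t = 14/15, so GR:RP = 14/15:1/15

GR:RP = 14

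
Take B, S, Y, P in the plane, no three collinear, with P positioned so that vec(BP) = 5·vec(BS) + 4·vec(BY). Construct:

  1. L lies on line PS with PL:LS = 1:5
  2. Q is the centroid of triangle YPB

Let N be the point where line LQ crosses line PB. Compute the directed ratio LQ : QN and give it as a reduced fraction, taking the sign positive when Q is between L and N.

LQ:QN = -7/5

Set B = (0, 0), S = (1, 0), Y = (0, 1), P = (5, 4); any affine frame gives the same invariant.
1. L lies on line PS with PL:LS = 1:5 ⇒ L = (13/3, 10/3)
2. Q is the centroid of triangle YPB ⇒ Q = (5/3, 5/3)
line LQ meets PB at N = (25/7, 20/7)
Q = L + t·(N−L) with t = 7/2, so LQ:QN = 7/2:-5/2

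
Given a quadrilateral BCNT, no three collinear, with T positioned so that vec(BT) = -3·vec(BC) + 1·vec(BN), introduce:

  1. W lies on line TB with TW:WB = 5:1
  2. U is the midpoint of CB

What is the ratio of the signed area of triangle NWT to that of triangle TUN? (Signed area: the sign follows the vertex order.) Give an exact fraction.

Assign B = (0, 0), C = (1, 0), N = (0, 1), T = (-3, 1) — the answer is frame-independent, so this choice is without loss of generality.
1. W lies on line TB with TW:WB = 5:1 ⇒ W = (-1/2, 1/6)
2. U is the midpoint of CB ⇒ U = (1/2, 0)
2·[NWT] = -5/2, 2·[TUN] = 3
[NWT]:[TUN] = -5/2:3 = -5/6

[NWT]:[TUN] = -5/6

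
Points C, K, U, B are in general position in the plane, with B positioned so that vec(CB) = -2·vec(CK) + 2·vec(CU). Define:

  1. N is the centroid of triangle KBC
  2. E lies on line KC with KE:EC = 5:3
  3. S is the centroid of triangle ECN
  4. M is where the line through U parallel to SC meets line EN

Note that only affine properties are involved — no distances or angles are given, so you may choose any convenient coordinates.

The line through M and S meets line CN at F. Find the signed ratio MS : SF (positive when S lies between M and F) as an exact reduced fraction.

MS:SF = 1/4

Work in coordinates with C = (0, 0), K = (1, 0), U = (0, 1), B = (-2, 2).
1. N is the centroid of triangle KBC ⇒ N = (-1/3, 2/3)
2. E lies on line KC with KE:EC = 5:3 ⇒ E = (3/8, 0)
3. S is the centroid of triangle ECN ⇒ S = (1/72, 2/9)
4. M is where the line through U parallel to SC meets line EN ⇒ M = (-11/288, 7/18)
line MS meets CN at F = (2/9, -4/9)
S = M + t·(F−M) with t = 1/5, so MS:SF = 1/5:4/5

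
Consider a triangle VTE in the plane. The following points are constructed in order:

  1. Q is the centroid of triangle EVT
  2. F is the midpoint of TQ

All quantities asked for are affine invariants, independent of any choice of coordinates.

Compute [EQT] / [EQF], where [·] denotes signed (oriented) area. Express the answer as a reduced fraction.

Assign V = (0, 0), T = (1, 0), E = (0, 1) — the answer is frame-independent, so this choice is without loss of generality.
1. Q is the centroid of triangle EVT ⇒ Q = (1/3, 1/3)
2. F is the midpoint of TQ ⇒ F = (2/3, 1/6)
2·[EQT] = 1/3, 2·[EQF] = 1/6
[EQT]:[EQF] = 1/3:1/6 = 2

[EQT]:[EQF] = 2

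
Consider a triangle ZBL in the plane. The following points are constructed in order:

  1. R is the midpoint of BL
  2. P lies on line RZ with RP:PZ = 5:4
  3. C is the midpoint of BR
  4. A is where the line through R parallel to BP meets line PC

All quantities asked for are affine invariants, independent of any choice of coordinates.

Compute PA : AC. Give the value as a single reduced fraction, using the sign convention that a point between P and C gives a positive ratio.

Set Z = (0, 0), B = (1, 0), L = (0, 1); any affine frame gives the same invariant.
1. R is the midpoint of BL ⇒ R = (1/2, 1/2)
2. P lies on line RZ with RP:PZ = 5:4 ⇒ P = (2/9, 2/9)
3. C is the midpoint of BR ⇒ C = (3/4, 1/4)
4. A is where the line through R parallel to BP meets line PC ⇒ A = (23/18, 5/18)
A = P + t·(C−P) with t = 2, so PA:AC = t:(1−t) = 2:-1

PA:AC = -2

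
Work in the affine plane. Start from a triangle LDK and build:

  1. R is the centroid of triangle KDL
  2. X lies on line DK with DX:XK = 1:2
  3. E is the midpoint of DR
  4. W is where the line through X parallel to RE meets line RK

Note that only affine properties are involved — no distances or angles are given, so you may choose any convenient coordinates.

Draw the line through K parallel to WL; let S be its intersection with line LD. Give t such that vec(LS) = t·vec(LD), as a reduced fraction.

t = -2/5

Work in coordinates with L = (0, 0), D = (1, 0), K = (0, 1).
1. R is the centroid of triangle KDL ⇒ R = (1/3, 1/3)
2. X lies on line DK with DX:XK = 1:2 ⇒ X = (2/3, 1/3)
3. E is the midpoint of DR ⇒ E = (2/3, 1/6)
4. W is where the line through X parallel to RE meets line RK ⇒ W = (2/9, 5/9)
through K parallel to WL: direction (-2/9, -5/9); meets LD at S = (-2/5, 0)
S = L + t·(D−L) with t = -2/5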